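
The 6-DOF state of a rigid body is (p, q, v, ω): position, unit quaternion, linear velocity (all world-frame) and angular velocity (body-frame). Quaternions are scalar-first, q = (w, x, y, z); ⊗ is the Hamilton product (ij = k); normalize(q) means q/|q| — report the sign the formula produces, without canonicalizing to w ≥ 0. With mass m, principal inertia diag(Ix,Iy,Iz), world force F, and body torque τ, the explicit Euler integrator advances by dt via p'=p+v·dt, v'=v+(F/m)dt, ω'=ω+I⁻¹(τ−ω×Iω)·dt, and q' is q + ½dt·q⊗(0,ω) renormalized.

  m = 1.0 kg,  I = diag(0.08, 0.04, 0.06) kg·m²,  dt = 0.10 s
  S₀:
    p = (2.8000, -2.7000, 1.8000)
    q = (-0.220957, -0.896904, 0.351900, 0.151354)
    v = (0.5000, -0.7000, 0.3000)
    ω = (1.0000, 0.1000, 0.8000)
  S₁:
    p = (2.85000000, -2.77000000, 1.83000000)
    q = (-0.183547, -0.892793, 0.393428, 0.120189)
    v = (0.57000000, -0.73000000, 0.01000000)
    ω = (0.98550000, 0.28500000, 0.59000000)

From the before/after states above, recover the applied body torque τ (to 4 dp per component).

τ = (-0.0100, 0.0900, -0.1300)

ω₁ − ω₀ = (-0.01450000, 0.18500000, -0.21000000)
ω₀×(Iω₀) = (0.0016, 0.0160, -0.0040)
I·α + gyro = (-0.0100, 0.0900, -0.1300)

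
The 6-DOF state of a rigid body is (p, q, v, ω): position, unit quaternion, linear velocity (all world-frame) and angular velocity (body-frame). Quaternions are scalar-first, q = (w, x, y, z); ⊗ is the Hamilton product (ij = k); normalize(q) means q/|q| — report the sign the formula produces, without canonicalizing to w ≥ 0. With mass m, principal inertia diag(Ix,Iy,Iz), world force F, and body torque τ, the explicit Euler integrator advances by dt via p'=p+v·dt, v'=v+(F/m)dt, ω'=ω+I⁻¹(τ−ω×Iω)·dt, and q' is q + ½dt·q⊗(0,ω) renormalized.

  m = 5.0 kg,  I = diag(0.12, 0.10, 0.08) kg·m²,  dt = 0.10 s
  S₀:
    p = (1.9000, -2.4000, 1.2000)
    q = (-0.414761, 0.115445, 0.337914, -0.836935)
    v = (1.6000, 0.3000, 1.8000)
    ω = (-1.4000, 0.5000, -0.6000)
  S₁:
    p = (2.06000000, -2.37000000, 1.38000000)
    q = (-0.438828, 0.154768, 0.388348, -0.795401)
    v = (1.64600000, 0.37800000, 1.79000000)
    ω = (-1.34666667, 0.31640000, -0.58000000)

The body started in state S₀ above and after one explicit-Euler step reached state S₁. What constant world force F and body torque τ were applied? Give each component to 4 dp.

F = (2.3000, 3.9000, -0.5000)
τ = (0.0700, -0.1500, 0.0300)

velocity change Δv = (0.04600000, 0.07800000, -0.01000000)
F = m·Δv/dt = (2.3000, 3.9000, -0.5000)
ω₁ − ω₀ = (0.05333333, -0.18360000, 0.02000000)
precession coupling = (0.0060, 0.0336, 0.0140)
τ = I·(Δω/dt) + ω₀×(Iω₀) = (0.0700, -0.1500, 0.0300)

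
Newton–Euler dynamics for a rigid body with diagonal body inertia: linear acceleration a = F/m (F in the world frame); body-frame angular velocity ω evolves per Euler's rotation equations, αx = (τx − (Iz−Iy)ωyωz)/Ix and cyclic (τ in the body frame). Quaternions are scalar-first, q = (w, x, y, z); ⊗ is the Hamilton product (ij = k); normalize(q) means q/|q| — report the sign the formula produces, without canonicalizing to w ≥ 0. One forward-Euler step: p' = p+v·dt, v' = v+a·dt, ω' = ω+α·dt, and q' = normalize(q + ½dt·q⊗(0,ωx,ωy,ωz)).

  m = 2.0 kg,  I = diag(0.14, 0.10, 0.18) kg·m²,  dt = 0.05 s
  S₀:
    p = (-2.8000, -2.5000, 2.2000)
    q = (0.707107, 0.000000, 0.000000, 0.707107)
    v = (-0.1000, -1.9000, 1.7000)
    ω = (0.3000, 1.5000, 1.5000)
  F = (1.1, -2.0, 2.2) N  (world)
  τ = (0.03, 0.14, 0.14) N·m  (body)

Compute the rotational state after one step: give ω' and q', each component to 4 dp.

ω' = (0.2464, 1.5790, 1.5439)
q' = (0.6796, -0.0212, 0.0318, 0.7326)

α = I⁻¹(τ − ω×Iω) = (-1.0714, 1.5800, 0.8778)
ω' = ω + α·dt = (0.2464, 1.5790, 1.5439)
2q̇ = q⊗(0,ω) = (-1.0606605, -0.8485284, 1.2727926, 1.0606605)
q' = normalize(q + ½dt·q⊗(0,ω)) = (0.6796, -0.0212, 0.0318, 0.7326)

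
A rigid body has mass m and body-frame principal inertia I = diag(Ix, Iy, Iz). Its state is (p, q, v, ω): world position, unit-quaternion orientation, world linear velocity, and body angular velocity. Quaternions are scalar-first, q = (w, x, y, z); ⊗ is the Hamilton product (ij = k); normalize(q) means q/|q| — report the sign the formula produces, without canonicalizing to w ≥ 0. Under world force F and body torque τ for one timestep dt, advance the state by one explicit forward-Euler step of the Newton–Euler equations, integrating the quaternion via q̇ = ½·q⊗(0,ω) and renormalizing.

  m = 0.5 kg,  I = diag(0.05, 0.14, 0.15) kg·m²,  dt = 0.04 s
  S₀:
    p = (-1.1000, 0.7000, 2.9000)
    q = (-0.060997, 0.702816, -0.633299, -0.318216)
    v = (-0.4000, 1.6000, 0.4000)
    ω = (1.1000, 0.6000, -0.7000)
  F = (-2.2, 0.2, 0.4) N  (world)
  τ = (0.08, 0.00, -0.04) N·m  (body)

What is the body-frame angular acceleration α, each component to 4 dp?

ω×(Iω) gyroscopic = (-0.0042, 0.0770, 0.0594)
α = I⁻¹(τ − ω×Iω) = (1.6840, -0.5500, -0.6627)

α = (1.6840, -0.5500, -0.6627)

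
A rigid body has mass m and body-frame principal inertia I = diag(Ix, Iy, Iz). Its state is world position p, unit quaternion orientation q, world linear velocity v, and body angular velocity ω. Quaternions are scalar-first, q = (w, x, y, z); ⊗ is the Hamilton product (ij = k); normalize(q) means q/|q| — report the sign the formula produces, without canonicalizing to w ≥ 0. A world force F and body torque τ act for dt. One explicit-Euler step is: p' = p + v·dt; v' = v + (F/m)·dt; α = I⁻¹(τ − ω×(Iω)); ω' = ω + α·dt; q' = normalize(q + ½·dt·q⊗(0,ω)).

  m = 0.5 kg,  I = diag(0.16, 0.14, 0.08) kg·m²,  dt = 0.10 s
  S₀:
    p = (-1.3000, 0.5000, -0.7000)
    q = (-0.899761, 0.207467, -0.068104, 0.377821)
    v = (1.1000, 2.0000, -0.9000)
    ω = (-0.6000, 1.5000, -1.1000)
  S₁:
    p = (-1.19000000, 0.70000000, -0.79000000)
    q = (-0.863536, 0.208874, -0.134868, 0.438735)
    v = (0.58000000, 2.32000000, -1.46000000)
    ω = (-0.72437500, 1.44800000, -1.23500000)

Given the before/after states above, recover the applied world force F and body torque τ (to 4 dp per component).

F = (-2.6000, 1.6000, -2.8000)
τ = (-0.1000, -0.0200, -0.0900)

Δv = v₁−v₀ = (-0.52000000, 0.32000000, -0.56000000)
applied force F = (-2.6000, 1.6000, -2.8000)
Δω = ω₁−ω₀ = (-0.12437500, -0.05200000, -0.13500000)
τ = I·(Δω/dt) + ω₀×(Iω₀) = (-0.1000, -0.0200, -0.0900)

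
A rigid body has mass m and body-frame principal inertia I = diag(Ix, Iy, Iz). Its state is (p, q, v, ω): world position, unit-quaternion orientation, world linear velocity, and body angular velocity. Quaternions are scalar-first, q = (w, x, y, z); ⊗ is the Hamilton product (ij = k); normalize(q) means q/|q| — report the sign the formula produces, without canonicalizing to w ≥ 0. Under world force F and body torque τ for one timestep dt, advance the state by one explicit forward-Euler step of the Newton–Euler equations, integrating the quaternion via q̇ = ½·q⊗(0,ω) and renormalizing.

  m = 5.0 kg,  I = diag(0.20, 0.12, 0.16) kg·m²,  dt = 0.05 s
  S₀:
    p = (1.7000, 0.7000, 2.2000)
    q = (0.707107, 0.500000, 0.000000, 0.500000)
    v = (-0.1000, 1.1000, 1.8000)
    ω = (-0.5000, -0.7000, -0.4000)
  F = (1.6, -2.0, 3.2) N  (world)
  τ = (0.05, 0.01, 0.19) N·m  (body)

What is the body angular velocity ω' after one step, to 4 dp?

(τ − ω×Iω)/I = (0.1940, 0.0167, 1.3625)
ω' = ω + α·dt = (-0.4903, -0.6992, -0.3319)

ω' = (-0.4903, -0.6992, -0.3319)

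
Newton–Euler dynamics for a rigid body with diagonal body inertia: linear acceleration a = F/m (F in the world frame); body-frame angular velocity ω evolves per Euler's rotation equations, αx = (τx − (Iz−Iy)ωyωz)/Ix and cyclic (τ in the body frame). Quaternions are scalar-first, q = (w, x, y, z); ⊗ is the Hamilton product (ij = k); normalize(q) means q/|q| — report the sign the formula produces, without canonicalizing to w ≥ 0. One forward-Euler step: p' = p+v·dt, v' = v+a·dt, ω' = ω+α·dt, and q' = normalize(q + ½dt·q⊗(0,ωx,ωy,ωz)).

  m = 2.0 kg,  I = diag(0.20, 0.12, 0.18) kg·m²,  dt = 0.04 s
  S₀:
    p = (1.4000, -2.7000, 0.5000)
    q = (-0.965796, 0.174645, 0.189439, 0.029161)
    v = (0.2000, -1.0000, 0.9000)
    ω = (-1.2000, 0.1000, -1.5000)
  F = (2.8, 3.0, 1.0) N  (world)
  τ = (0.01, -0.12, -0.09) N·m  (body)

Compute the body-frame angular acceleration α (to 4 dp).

α = (0.0950, -1.3000, -0.5533)

precession coupling ω×(Iω) = (-0.0090, 0.0360, 0.0096)
(τ − ω×Iω)/I = (0.0950, -1.3000, -0.5533)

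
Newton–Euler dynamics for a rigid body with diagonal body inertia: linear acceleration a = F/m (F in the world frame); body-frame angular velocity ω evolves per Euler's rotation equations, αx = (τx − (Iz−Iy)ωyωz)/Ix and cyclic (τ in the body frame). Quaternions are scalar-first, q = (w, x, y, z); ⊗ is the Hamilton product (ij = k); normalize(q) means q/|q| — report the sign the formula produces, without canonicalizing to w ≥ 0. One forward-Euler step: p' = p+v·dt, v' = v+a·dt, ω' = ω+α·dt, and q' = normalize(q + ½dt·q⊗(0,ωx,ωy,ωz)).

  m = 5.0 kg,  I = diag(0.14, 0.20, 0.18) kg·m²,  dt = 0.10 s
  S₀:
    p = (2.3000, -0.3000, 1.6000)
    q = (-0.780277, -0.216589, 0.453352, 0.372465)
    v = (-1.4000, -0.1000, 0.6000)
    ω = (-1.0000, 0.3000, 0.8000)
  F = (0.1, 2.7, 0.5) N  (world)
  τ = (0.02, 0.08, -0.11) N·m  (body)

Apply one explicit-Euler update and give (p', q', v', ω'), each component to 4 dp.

precession coupling ω×(Iω) = (-0.0048, 0.0320, -0.0180)
angular accel α = (0.1771, 0.2400, -0.5111)
ω + α·dt = (-0.9823, 0.3240, 0.7489)
Hamilton product q⊗(0,ω) = (-0.6505666, 1.0312191, -0.4332769, -0.2358463)
q + ½dt·q⊗(0,ω), renormalized = (-0.8111, -0.1647, 0.4308, 0.3599)
new position p' = (2.1600, -0.3100, 1.6600)
v' = v + a·dt = (-1.3980, -0.0460, 0.6100)

p' = (2.1600, -0.3100, 1.6600)
q' = (-0.8111, -0.1647, 0.4308, 0.3599)
v' = (-1.3980, -0.0460, 0.6100)
ω' = (-0.9823, 0.3240, 0.7489)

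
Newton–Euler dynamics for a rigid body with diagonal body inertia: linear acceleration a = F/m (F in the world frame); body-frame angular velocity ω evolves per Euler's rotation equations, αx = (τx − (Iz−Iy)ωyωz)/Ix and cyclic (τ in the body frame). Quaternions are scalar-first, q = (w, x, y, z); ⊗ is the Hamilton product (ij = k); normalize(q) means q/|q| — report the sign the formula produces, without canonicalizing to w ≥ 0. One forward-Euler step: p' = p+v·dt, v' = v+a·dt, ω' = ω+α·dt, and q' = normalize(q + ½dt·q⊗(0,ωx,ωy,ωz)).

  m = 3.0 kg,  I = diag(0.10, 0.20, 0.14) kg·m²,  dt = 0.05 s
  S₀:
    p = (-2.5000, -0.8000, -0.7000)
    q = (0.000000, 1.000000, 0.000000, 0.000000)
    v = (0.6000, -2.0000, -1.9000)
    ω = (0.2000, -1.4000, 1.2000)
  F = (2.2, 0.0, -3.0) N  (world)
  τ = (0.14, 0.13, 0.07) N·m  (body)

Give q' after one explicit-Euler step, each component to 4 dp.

q' = (-0.0050, 0.9989, -0.0300, -0.0350)

2q̇ = q⊗(0,ω) = (-0.2000000, 0.0000000, -1.2000000, -1.4000000)
q + ½dt·q⊗(0,ω), renormalized = (-0.0050, 0.9989, -0.0300, -0.0350)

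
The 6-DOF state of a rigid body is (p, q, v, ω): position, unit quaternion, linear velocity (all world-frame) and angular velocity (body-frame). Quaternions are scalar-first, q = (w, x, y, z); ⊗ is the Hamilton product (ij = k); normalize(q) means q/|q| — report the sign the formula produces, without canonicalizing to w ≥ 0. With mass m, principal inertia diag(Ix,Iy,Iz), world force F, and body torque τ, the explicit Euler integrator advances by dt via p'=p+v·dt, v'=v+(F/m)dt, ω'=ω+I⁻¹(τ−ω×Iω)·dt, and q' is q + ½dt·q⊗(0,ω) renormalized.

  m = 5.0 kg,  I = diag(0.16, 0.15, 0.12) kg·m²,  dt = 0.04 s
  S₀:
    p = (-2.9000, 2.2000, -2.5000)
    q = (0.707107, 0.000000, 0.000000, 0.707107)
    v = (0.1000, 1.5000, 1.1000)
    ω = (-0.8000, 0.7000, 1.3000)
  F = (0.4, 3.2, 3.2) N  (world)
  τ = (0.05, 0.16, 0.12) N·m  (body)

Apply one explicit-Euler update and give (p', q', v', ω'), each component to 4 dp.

gyro term ω×Iω = (-0.0273, -0.0416, 0.0056)
angular accel α = (0.4831, 1.3440, 0.9533)
ω' = ω + α·dt = (-0.7807, 0.7538, 1.3381)
2q̇ = q⊗(0,ω) = (-0.9192391, -1.0606605, -0.0707107, 0.9192391)
q' = normalize(q + ½dt·q⊗(0,ω)) = (0.6883, -0.0212, -0.0014, 0.7251)
linear accel F/m = (0.0800, 0.6400, 0.6400)
p + v·dt = (-2.8960, 2.2600, -2.4560)
v' = v + a·dt = (0.1032, 1.5256, 1.1256)

p' = (-2.8960, 2.2600, -2.4560)
q' = (0.6883, -0.0212, -0.0014, 0.7251)
v' = (0.1032, 1.5256, 1.1256)
ω' = (-0.7807, 0.7538, 1.3381)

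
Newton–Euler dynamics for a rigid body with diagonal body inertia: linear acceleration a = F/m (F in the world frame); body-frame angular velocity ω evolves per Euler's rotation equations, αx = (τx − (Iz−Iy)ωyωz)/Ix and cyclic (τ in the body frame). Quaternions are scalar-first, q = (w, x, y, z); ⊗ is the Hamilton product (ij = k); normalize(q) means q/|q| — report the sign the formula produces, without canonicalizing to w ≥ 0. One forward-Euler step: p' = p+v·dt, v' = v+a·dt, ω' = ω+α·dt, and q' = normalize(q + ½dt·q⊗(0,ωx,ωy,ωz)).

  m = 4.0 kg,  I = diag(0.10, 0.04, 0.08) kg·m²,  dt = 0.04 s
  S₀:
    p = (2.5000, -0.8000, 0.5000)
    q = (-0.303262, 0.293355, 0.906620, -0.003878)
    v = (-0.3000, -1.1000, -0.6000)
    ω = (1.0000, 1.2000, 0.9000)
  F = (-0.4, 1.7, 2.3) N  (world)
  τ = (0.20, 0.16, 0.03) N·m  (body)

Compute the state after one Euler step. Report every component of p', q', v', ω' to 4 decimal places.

p' = (2.4880, -0.8440, 0.4760)
q' = (-0.3306, 0.3035, 0.8934, -0.0204)
v' = (-0.3040, -1.0830, -0.5770)
ω' = (1.0627, 1.3420, 0.9510)

p + v·dt = (2.4880, -0.8440, 0.4760)
v + (F/m)dt = (-0.3040, -1.0830, -0.5770)
angular accel α = (1.5680, 3.5500, 1.2750)
new body rate ω' = (1.0627, 1.3420, 0.9510)
Hamilton product q⊗(0,ω) = (-1.3778088, 0.5173496, -0.6318119, -0.8275298)
updated quaternion q' = (-0.3306, 0.3035, 0.8934, -0.0204)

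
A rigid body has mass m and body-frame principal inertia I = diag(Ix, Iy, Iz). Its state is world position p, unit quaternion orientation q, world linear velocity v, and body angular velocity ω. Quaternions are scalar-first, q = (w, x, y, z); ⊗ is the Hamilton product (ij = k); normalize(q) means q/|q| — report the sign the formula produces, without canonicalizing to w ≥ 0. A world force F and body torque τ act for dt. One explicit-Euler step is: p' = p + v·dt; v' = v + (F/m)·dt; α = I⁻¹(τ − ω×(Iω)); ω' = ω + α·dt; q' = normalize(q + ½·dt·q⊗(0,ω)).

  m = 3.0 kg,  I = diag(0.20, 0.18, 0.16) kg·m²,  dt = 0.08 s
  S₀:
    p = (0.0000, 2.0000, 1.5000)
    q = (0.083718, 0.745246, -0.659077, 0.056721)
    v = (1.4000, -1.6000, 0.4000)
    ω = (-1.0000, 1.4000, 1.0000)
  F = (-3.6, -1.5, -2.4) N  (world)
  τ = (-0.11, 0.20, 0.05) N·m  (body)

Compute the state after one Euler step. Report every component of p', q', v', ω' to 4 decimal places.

ω×(Iω) gyroscopic = (-0.0280, -0.0400, 0.0280)
angular accel α = (-0.4100, 1.3333, 0.1375)
new body rate ω' = (-1.0328, 1.5067, 1.0110)
q⊗(0,ω) = (1.6112328, -0.8222044, -0.6847618, 0.4679854)
q + ½dt·q⊗(0,ω), renormalized = (0.1477, 0.7101, -0.6843, 0.0752)
a = (-1.2000, -0.5000, -0.8000)
p + v·dt = (0.1120, 1.8720, 1.5320)
new velocity v' = (1.3040, -1.6400, 0.3360)

p' = (0.1120, 1.8720, 1.5320)
q' = (0.1477, 0.7101, -0.6843, 0.0752)
v' = (1.3040, -1.6400, 0.3360)
ω' = (-1.0328, 1.5067, 1.0110)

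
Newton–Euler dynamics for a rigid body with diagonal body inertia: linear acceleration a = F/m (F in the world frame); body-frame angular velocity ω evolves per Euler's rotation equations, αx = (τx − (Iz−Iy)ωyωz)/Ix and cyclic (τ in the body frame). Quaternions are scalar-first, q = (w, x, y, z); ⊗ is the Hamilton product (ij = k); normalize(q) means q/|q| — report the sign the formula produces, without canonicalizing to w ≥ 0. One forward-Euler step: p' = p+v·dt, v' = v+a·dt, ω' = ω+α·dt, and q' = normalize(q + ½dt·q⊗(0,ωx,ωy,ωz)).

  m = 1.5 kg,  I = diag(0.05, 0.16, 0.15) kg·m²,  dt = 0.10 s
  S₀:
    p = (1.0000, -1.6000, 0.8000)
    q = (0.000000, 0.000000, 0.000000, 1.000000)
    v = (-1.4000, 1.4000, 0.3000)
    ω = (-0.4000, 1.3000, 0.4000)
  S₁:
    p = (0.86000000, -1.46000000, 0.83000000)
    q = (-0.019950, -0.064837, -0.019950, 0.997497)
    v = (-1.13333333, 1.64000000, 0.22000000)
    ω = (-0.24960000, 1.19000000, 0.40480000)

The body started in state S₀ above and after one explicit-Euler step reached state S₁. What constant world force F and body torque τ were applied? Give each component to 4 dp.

F = (4.0000, 3.6000, -1.2000)
τ = (0.0700, -0.1600, -0.0500)

ω₁ − ω₀ = (0.15040000, -0.11000000, 0.00480000)
ω₀×(Iω₀) = (-0.0052, 0.0160, -0.0572)
I·α + gyro = (0.0700, -0.1600, -0.0500)
v₁ − v₀ = (0.26666667, 0.24000000, -0.08000000)
F = m·Δv/dt = (4.0000, 3.6000, -1.2000)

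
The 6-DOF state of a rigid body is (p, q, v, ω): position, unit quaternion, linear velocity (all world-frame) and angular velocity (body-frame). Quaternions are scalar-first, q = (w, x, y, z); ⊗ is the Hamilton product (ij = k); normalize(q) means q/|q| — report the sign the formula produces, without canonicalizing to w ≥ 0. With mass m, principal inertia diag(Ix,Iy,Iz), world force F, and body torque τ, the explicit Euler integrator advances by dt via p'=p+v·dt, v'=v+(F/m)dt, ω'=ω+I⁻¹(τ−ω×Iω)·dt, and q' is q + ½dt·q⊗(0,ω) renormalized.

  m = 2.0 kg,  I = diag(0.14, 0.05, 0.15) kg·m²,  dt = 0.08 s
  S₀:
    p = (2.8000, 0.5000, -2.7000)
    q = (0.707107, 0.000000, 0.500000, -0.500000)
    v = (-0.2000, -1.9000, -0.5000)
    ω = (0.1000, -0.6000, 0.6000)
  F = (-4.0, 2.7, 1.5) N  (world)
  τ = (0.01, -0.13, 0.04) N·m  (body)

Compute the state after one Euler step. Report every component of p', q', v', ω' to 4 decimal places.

precession coupling ω×(Iω) = (-0.0360, -0.0006, 0.0054)
(τ − ω×Iω)/I = (0.3286, -2.5880, 0.2307)
ω' = ω + α·dt = (0.1263, -0.8070, 0.6185)
q⊗(0,ω) = (0.6000000, 0.0707107, -0.4742642, 0.3742642)
q + ½dt·q⊗(0,ω), renormalized = (0.7307, 0.0028, 0.4807, -0.4847)
a = F/m = (-2.0000, 1.3500, 0.7500)
new position p' = (2.7840, 0.3480, -2.7400)
v + (F/m)dt = (-0.3600, -1.7920, -0.4400)

p' = (2.7840, 0.3480, -2.7400)
q' = (0.7307, 0.0028, 0.4807, -0.4847)
v' = (-0.3600, -1.7920, -0.4400)
ω' = (0.1263, -0.8070, 0.6185)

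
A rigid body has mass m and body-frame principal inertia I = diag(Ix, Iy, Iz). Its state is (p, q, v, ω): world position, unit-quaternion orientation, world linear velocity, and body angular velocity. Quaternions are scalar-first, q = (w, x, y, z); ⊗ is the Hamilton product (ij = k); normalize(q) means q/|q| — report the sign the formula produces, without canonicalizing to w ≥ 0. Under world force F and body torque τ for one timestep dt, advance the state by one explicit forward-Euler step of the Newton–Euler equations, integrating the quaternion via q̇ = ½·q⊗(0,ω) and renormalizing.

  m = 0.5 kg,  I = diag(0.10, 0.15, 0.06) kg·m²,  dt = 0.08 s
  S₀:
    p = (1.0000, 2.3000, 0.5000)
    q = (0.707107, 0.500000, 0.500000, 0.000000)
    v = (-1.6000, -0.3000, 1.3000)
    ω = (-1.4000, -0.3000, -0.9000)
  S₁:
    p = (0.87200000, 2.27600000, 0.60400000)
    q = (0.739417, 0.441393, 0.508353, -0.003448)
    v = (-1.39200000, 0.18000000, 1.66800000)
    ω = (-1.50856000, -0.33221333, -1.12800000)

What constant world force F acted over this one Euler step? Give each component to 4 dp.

velocity change Δv = (0.20800000, 0.48000000, 0.36800000)
m·(v₁−v₀)/dt = (1.3000, 3.0000, 2.3000)

F = (1.3000, 3.0000, 2.3000)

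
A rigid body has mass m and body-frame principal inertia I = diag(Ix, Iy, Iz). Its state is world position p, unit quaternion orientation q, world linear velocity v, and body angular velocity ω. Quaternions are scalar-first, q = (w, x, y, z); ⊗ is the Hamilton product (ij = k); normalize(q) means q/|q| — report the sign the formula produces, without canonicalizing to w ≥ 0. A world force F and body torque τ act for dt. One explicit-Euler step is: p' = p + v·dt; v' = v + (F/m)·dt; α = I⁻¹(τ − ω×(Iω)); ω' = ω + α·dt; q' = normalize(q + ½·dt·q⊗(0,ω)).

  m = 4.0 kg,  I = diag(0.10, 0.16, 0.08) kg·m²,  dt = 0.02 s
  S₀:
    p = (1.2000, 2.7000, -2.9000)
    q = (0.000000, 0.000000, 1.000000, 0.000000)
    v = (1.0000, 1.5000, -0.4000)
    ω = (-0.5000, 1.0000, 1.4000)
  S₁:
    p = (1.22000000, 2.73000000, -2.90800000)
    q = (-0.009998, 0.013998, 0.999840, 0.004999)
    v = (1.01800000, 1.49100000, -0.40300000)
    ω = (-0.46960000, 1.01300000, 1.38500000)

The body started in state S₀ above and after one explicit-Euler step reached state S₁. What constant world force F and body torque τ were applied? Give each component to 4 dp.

velocity change Δv = (0.01800000, -0.00900000, -0.00300000)
F = m·Δv/dt = (3.6000, -1.8000, -0.6000)
Δω = ω₁−ω₀ = (0.03040000, 0.01300000, -0.01500000)
ω₀×(Iω₀) = (-0.1120, -0.0140, -0.0300)
applied torque τ = (0.0400, 0.0900, -0.0900)

F = (3.6000, -1.8000, -0.6000)
τ = (0.0400, 0.0900, -0.0900)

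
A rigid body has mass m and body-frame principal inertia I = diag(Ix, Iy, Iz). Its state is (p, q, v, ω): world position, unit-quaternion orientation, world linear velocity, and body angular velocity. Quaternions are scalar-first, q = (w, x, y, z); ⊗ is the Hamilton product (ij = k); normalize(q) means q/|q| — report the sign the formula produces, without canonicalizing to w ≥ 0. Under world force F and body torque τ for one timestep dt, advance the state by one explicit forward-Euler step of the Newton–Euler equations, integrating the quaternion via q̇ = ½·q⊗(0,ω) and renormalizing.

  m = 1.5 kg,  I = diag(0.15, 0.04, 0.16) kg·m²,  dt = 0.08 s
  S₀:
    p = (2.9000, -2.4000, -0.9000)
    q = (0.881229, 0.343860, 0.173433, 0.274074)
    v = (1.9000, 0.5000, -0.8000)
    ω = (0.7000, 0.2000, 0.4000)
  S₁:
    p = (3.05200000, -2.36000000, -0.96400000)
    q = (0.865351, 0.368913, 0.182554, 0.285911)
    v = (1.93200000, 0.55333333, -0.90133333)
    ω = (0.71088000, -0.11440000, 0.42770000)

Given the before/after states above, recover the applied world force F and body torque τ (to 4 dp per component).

F = (0.6000, 1.0000, -1.9000)
τ = (0.0300, -0.1600, 0.0400)

Δv = v₁−v₀ = (0.03200000, 0.05333333, -0.10133333)
F = m·Δv/dt = (0.6000, 1.0000, -1.9000)
ω₁ − ω₀ = (0.01088000, -0.31440000, 0.02770000)
precession coupling = (0.0096, -0.0028, -0.0154)
I·α + gyro = (0.0300, -0.1600, 0.0400)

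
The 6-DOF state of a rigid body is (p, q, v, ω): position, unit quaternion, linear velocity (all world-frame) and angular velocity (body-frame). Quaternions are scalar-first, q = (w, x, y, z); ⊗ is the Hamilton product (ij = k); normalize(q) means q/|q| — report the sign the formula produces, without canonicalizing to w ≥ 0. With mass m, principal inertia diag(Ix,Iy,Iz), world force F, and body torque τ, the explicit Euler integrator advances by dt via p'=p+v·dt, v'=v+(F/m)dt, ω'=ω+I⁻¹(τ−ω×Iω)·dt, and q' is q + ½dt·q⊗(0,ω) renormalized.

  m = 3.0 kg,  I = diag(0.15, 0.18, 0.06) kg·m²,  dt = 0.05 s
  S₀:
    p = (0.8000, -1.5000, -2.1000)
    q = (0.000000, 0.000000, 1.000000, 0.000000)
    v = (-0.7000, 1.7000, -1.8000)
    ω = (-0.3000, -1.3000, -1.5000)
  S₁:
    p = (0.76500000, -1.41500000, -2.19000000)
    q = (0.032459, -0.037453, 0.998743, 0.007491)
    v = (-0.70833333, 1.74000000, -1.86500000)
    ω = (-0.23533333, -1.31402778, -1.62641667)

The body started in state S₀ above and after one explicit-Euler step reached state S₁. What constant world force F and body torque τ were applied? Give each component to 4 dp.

F = (-0.5000, 2.4000, -3.9000)
τ = (-0.0400, -0.0100, -0.1400)

Δv = v₁−v₀ = (-0.00833333, 0.04000000, -0.06500000)
m·(v₁−v₀)/dt = (-0.5000, 2.4000, -3.9000)
ω₁ − ω₀ = (0.06466667, -0.01402778, -0.12641667)
gyro term ω₀×Iω₀ = (-0.2340, 0.0405, 0.0117)
I·α + gyro = (-0.0400, -0.0100, -0.1400)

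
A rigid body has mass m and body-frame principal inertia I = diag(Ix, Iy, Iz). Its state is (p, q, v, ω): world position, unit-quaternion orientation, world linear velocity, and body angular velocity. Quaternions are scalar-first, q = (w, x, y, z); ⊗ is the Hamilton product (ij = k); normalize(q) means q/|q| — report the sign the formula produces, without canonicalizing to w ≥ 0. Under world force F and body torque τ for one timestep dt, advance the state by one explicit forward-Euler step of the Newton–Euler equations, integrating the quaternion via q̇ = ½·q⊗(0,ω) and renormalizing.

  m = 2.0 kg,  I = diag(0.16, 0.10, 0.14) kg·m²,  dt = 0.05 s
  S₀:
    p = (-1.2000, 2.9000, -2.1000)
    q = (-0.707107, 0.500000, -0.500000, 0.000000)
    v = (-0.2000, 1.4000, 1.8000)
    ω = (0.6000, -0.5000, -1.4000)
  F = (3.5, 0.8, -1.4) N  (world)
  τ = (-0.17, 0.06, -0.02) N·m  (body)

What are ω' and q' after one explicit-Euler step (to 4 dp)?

precession coupling ω×(Iω) = (0.0280, -0.0168, 0.0180)
α = I⁻¹(τ − ω×Iω) = (-1.2375, 0.7680, -0.2714)
ω' = ω + α·dt = (0.5381, -0.4616, -1.4136)
2q̇ = q⊗(0,ω) = (-0.5500000, 0.2757358, 1.0535535, 1.0399498)
q + ½dt·q⊗(0,ω), renormalized = (-0.7203, 0.5065, -0.4733, 0.0260)

ω' = (0.5381, -0.4616, -1.4136)
q' = (-0.7203, 0.5065, -0.4733, 0.0260)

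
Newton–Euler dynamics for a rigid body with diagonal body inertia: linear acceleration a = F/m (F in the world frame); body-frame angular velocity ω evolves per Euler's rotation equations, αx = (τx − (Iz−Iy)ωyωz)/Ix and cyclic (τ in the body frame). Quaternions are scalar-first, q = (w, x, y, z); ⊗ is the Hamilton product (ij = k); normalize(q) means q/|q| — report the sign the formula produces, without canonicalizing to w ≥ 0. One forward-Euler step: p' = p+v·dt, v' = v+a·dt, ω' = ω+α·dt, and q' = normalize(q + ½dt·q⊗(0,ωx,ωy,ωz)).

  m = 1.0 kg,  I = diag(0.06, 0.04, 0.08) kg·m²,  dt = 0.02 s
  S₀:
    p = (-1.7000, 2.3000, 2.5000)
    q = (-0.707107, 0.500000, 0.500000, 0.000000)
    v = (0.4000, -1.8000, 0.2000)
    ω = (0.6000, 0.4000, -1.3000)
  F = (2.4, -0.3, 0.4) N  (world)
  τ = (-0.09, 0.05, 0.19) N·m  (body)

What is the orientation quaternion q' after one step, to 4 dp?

Hamilton product q⊗(0,ω) = (-0.5000000, -1.0742642, 0.3671572, 0.8192391)
updated quaternion q' = (-0.7120, 0.4892, 0.5036, 0.0082)

q' = (-0.7120, 0.4892, 0.5036, 0.0082)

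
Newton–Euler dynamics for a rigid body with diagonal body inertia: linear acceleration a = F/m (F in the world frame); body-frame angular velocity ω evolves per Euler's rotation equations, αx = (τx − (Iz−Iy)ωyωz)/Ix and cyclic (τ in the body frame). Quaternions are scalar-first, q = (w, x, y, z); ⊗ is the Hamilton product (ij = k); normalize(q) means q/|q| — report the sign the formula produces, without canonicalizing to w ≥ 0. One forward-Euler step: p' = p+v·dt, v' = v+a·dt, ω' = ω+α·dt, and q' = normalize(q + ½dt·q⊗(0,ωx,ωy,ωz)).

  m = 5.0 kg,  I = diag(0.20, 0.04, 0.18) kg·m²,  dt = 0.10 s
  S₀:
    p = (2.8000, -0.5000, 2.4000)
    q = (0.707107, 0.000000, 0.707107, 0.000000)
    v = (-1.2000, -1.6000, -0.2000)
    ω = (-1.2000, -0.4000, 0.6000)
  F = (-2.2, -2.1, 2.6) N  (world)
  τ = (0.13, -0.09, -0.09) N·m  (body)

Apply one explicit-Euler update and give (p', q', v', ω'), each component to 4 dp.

p' = (2.6800, -0.6600, 2.3800)
q' = (0.7195, -0.0212, 0.6913, 0.0635)
v' = (-1.2440, -1.6420, -0.1480)
ω' = (-1.1182, -0.5890, 0.5927)

a = F/m = (-0.4400, -0.4200, 0.5200)
new position p' = (2.6800, -0.6600, 2.3800)
v' = v + a·dt = (-1.2440, -1.6420, -0.1480)
(τ − ω×Iω)/I = (0.8180, -1.8900, -0.0733)
new body rate ω' = (-1.1182, -0.5890, 0.5927)
Hamilton product q⊗(0,ω) = (0.2828428, -0.4242642, -0.2828428, 1.2727926)
q' = normalize(q + ½dt·q⊗(0,ω)) = (0.7195, -0.0212, 0.6913, 0.0635)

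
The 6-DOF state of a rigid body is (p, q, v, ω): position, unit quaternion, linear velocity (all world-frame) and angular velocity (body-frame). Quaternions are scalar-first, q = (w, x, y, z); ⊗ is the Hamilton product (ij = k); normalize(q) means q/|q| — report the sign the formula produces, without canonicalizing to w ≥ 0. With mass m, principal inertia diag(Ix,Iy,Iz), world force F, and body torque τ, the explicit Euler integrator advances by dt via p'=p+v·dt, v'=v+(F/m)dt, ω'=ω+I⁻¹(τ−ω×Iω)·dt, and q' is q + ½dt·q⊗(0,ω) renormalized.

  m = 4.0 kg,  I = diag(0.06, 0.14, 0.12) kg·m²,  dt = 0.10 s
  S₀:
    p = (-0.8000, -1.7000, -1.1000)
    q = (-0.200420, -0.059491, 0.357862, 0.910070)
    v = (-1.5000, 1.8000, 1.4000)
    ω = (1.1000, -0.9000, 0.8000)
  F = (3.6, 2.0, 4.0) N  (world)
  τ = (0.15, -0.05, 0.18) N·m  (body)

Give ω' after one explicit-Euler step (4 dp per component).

ω×(Iω) gyroscopic = (0.0144, -0.0528, -0.0792)
α = I⁻¹(τ − ω×Iω) = (2.2600, 0.0200, 2.1600)
ω + α·dt = (1.3260, -0.8980, 1.0160)

ω' = (1.3260, -0.8980, 1.0160)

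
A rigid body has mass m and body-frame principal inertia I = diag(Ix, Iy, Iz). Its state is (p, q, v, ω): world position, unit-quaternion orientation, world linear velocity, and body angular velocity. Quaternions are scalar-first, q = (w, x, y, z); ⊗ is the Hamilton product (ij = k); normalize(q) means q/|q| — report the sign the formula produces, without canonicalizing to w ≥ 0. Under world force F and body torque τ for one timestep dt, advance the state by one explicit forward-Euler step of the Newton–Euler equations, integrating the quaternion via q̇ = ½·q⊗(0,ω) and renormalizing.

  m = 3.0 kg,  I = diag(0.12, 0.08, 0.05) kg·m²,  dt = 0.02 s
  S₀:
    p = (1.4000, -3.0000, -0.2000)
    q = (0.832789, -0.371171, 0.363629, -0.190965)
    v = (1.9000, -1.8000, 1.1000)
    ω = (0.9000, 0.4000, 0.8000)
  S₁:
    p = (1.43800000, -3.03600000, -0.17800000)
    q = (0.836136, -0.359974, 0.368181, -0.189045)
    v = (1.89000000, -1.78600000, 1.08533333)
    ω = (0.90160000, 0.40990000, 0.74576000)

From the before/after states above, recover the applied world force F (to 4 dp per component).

F = (-1.5000, 2.1000, -2.2000)

v₁ − v₀ = (-0.01000000, 0.01400000, -0.01466667)
F = m·Δv/dt = (-1.5000, 2.1000, -2.2000)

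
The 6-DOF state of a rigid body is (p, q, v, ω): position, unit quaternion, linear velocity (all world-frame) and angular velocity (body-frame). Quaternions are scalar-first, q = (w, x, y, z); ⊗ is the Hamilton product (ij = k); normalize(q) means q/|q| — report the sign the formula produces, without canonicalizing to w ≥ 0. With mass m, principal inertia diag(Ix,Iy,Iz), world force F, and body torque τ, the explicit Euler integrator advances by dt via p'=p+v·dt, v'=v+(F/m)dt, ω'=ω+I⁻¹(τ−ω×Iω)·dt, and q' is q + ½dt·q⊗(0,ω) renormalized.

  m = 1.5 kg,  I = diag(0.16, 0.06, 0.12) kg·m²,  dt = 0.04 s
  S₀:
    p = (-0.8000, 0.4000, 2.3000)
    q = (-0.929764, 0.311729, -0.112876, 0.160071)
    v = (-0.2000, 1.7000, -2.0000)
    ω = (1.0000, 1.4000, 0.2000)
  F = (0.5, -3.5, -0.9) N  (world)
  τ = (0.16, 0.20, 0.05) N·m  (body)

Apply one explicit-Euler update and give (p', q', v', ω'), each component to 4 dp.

α = I⁻¹(τ − ω×Iω) = (0.8950, 3.2000, 1.5833)
new body rate ω' = (1.0358, 1.5280, 0.2633)
Hamilton product q⊗(0,ω) = (-0.1857168, -1.1764386, -1.2039444, 0.3633438)
updated quaternion q' = (-0.9329, 0.2880, -0.1369, 0.1672)
a = (0.3333, -2.3333, -0.6000)
p + v·dt = (-0.8080, 0.4680, 2.2200)
v' = v + a·dt = (-0.1867, 1.6067, -2.0240)

p' = (-0.8080, 0.4680, 2.2200)
q' = (-0.9329, 0.2880, -0.1369, 0.1672)
v' = (-0.1867, 1.6067, -2.0240)
ω' = (1.0358, 1.5280, 0.2633)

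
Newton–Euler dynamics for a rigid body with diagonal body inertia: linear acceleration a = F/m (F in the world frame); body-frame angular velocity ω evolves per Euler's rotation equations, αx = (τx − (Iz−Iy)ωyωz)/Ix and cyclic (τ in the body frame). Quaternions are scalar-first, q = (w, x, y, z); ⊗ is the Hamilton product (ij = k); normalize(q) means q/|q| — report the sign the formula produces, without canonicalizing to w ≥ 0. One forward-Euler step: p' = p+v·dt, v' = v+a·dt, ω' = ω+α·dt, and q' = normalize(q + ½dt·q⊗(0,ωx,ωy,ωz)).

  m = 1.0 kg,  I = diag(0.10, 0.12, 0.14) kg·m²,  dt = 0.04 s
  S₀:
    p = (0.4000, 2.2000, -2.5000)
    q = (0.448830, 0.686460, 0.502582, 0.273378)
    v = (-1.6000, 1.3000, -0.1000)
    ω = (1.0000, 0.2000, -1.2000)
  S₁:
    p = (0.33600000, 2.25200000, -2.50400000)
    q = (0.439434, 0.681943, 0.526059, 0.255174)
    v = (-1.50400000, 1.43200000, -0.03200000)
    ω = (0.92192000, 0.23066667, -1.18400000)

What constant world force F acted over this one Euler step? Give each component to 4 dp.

Δv = v₁−v₀ = (0.09600000, 0.13200000, 0.06800000)
m·(v₁−v₀)/dt = (2.4000, 3.3000, 1.7000)

F = (2.4000, 3.3000, 1.7000)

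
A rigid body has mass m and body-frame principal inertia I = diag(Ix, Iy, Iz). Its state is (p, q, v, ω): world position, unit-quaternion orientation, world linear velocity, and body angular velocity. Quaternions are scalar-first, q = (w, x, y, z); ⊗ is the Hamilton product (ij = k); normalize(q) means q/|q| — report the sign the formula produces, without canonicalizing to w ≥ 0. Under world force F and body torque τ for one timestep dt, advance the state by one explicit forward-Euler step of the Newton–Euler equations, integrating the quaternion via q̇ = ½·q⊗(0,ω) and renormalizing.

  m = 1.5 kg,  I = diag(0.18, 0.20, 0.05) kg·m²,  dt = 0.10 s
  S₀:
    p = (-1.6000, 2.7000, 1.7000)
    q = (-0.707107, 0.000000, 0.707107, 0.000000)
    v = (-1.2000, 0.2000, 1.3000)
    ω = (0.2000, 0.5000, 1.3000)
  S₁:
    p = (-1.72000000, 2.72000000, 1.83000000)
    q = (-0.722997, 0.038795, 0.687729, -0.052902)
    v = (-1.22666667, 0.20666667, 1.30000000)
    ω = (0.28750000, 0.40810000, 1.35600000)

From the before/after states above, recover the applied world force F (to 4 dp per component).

F = (-0.4000, 0.1000, 0.0000)

velocity change Δv = (-0.02666667, 0.00666667, 0.00000000)
applied force F = (-0.4000, 0.1000, 0.0000)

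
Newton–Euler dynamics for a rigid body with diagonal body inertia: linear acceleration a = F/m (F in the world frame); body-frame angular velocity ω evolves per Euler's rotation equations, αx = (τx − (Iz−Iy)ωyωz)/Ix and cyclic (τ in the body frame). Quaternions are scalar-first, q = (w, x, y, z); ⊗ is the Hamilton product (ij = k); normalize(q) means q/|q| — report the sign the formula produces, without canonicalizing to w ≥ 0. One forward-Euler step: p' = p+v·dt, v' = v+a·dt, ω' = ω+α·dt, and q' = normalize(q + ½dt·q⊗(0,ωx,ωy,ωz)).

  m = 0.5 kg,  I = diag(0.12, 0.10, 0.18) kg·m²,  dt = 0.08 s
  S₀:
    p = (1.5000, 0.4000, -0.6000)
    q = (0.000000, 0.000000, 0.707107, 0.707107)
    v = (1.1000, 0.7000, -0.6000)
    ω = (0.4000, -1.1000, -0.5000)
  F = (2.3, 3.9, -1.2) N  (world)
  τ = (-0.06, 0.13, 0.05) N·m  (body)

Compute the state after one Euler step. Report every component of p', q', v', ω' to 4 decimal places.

p' = (1.5880, 0.4560, -0.6480)
q' = (0.0452, 0.0169, 0.7175, 0.6949)
v' = (1.4680, 1.3240, -0.7920)
ω' = (0.3307, -1.0056, -0.4817)

new position p' = (1.5880, 0.4560, -0.6480)
new velocity v' = (1.4680, 1.3240, -0.7920)
α = I⁻¹(τ − ω×Iω) = (-0.8667, 1.1800, 0.2289)
ω + α·dt = (0.3307, -1.0056, -0.4817)
2q̇ = q⊗(0,ω) = (1.1313712, 0.4242642, 0.2828428, -0.2828428)
q + ½dt·q⊗(0,ω), renormalized = (0.0452, 0.0169, 0.7175, 0.6949)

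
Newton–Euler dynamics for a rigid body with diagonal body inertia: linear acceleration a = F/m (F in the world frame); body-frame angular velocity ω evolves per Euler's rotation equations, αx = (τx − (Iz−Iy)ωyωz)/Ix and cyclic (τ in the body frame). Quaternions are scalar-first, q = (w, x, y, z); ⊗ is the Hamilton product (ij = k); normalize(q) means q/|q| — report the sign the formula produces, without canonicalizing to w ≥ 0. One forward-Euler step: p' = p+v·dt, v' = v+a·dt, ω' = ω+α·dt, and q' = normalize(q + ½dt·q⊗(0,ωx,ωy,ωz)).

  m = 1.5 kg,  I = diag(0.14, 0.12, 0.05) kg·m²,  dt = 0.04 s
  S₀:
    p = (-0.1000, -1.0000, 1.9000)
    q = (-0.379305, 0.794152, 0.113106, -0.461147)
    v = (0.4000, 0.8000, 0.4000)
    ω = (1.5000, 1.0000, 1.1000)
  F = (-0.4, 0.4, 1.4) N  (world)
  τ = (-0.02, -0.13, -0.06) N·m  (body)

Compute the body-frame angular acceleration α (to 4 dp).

α = (0.4071, -2.3208, -0.6000)

precession coupling ω×(Iω) = (-0.0770, 0.1485, -0.0300)
(τ − ω×Iω)/I = (0.4071, -2.3208, -0.6000)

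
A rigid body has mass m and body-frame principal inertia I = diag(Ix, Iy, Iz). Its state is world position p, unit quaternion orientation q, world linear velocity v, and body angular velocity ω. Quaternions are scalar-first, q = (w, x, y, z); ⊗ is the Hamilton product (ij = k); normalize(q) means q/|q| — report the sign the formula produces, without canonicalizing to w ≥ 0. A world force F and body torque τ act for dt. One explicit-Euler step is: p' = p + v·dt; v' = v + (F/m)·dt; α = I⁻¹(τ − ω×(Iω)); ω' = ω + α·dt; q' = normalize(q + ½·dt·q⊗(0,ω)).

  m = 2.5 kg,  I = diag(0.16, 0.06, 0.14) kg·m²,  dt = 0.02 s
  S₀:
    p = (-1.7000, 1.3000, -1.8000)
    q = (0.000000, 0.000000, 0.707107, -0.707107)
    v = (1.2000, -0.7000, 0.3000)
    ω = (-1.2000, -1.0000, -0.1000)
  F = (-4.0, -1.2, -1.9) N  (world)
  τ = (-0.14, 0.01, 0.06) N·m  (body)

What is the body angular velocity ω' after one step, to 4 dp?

ω' = (-1.2185, -0.9975, -0.0743)

gyro term ω×Iω = (0.0080, 0.0024, -0.1200)
(τ − ω×Iω)/I = (-0.9250, 0.1267, 1.2857)
new body rate ω' = (-1.2185, -0.9975, -0.0743)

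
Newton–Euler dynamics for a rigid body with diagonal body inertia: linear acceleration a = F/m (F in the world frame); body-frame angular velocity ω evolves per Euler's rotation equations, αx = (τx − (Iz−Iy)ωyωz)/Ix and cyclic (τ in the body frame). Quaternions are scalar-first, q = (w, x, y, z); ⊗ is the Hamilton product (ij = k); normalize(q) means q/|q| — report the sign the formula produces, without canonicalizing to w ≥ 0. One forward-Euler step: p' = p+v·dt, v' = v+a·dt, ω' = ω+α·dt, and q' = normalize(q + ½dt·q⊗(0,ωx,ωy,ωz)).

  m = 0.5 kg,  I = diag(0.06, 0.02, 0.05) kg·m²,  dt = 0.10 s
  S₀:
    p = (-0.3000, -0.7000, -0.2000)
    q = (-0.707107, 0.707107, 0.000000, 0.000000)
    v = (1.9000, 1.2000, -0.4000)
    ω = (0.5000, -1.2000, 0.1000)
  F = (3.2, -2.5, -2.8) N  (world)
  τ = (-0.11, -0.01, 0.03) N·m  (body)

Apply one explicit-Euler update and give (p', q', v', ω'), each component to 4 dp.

gyro term ω×Iω = (-0.0036, 0.0005, 0.0240)
α = I⁻¹(τ − ω×Iω) = (-1.7733, -0.5250, 0.1200)
new body rate ω' = (0.3227, -1.2525, 0.1120)
Hamilton product q⊗(0,ω) = (-0.3535535, -0.3535535, 0.7778177, -0.9192391)
q + ½dt·q⊗(0,ω), renormalized = (-0.7232, 0.6880, 0.0388, -0.0459)
p + v·dt = (-0.1100, -0.5800, -0.2400)
new velocity v' = (2.5400, 0.7000, -0.9600)

p' = (-0.1100, -0.5800, -0.2400)
q' = (-0.7232, 0.6880, 0.0388, -0.0459)
v' = (2.5400, 0.7000, -0.9600)
ω' = (0.3227, -1.2525, 0.1120)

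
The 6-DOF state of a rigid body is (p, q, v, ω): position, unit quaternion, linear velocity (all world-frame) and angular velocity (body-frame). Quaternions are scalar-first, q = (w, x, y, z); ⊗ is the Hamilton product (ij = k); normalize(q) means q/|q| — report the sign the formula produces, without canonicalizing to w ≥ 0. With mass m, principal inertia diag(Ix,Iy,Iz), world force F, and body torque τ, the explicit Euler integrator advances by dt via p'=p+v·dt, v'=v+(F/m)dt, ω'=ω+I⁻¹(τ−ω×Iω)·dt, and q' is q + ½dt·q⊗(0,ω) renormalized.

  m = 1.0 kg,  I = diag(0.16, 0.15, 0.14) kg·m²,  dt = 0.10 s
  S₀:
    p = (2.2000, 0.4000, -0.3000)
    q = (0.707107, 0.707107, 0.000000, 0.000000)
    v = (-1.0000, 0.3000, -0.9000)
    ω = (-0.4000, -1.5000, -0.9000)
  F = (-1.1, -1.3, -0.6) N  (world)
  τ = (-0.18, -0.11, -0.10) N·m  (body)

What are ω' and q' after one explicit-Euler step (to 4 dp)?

angular accel α = (-1.0406, -0.7813, -0.6714)
ω' = ω + α·dt = (-0.5041, -1.5781, -0.9671)
q⊗(0,ω) = (0.2828428, -0.2828428, -0.4242642, -1.6970568)
q + ½dt·q⊗(0,ω), renormalized = (0.7184, 0.6902, -0.0211, -0.0845)

ω' = (-0.5041, -1.5781, -0.9671)
q' = (0.7184, 0.6902, -0.0211, -0.0845)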